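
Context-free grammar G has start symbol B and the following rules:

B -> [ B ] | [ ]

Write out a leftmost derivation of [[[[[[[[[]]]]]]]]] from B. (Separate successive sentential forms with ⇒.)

B ⇒ [B]   [B -> [ B ]]
[B] ⇒ [[B]]   [B -> [ B ]]
[[B]] ⇒ [[[B]]]   [B -> [ B ]]
[[[B]]] ⇒ [[[[B]]]]   [B -> [ B ]]
[[[[B]]]] ⇒ [[[[[B]]]]]   [B -> [ B ]]
[[[[[B]]]]] ⇒ [[[[[[B]]]]]]   [B -> [ B ]]
[[[[[[B]]]]]] ⇒ [[[[[[[B]]]]]]]   [B -> [ B ]]
[[[[[[[B]]]]]]] ⇒ [[[[[[[[B]]]]]]]]   [B -> [ B ]]
[[[[[[[[B]]]]]]]] ⇒ [[[[[[[[[]]]]]]]]]   [B -> [ ]]

B ⇒ [B] ⇒ [[B]] ⇒ [[[B]]] ⇒ [[[[B]]]] ⇒ [[[[[B]]]]] ⇒ [[[[[[B]]]]]] ⇒ [[[[[[[B]]]]]]] ⇒ [[[[[[[[B]]]]]]]] ⇒ [[[[[[[[[]]]]]]]]]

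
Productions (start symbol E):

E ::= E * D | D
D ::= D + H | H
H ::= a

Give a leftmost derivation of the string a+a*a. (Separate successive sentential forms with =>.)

E => E*D => D*D => D+H*D => H+H*D => a+H*D => a+a*D => a+a*H => a+a*a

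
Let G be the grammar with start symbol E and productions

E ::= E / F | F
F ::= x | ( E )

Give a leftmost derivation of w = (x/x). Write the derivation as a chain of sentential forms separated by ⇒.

E ⇒ F ⇒ (E) ⇒ (E/F) ⇒ (F/F) ⇒ (x/F) ⇒ (x/x)

E ⇒ F   [E ::= F]
F ⇒ (E)   [F ::= ( E )]
(E) ⇒ (E/F)   [E ::= E / F]
(E/F) ⇒ (F/F)   [E ::= F]
(F/F) ⇒ (x/F)   [F ::= x]
(x/F) ⇒ (x/x)   [F ::= x]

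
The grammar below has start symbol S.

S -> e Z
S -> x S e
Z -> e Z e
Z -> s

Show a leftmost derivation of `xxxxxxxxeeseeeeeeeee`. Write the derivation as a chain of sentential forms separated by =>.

S=>xSe=>xxSee=>xxxSeee=>xxxxSeeee=>xxxxxSeeeee=>xxxxxxSeeeeee=>xxxxxxxSeeeeeee=>xxxxxxxxSeeeeeeee=>xxxxxxxxeZeeeeeeee=>xxxxxxxxeeZeeeeeeeee=>xxxxxxxxeeseeeeeeeee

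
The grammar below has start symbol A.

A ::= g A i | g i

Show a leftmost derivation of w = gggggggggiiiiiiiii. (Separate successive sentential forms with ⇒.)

A ⇒ gAi ⇒ ggAii ⇒ gggAiii ⇒ ggggAiiii ⇒ gggggAiiiii ⇒ ggggggAiiiiii ⇒ gggggggAiiiiiii ⇒ ggggggggAiiiiiiii ⇒ gggggggggiiiiiiiii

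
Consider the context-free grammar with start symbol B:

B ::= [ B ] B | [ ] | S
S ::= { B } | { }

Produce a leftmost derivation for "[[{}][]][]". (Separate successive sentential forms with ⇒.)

B ⇒ [B]B ⇒ [[B]B]B ⇒ [[S]B]B ⇒ [[{}]B]B ⇒ [[{}][]]B ⇒ [[{}][]][]

B ⇒ [B]B   [B ::= [ B ] B]
[B]B ⇒ [[B]B]B   [B ::= [ B ] B]
[[B]B]B ⇒ [[S]B]B   [B ::= S]
[[S]B]B ⇒ [[{}]B]B   [S ::= { }]
[[{}]B]B ⇒ [[{}][]]B   [B ::= [ ]]
[[{}][]]B ⇒ [[{}][]][]   [B ::= [ ]]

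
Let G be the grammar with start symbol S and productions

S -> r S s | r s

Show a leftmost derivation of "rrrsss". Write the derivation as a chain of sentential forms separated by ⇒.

S ⇒ rSs ⇒ rrSss ⇒ rrrsss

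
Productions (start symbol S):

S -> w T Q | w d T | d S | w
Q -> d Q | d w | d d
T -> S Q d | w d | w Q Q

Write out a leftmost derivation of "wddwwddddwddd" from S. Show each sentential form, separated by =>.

S => wTQ => wSQdQ => wdSQdQ => wddSQdQ => wddwTQQdQ => wddwwdQQdQ => wddwwdddQdQ => wddwwddddwdQ => wddwwddddwddd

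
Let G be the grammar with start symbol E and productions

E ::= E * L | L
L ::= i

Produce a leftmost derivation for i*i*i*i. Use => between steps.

E => E*L   [E ::= E * L]
E*L => E*L*L   [E ::= E * L]
E*L*L => E*L*L*L   [E ::= E * L]
E*L*L*L => L*L*L*L   [E ::= L]
L*L*L*L => i*L*L*L   [L ::= i]
i*L*L*L => i*i*L*L   [L ::= i]
i*i*L*L => i*i*i*L   [L ::= i]
i*i*i*L => i*i*i*i   [L ::= i]

E => E*L => E*L*L => E*L*L*L => L*L*L*L => i*L*L*L => i*i*L*L => i*i*i*L => i*i*i*i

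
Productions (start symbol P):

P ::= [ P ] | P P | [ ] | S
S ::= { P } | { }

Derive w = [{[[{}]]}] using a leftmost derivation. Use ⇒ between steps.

P ⇒ [P]   [P ::= [ P ]]
[P] ⇒ [S]   [P ::= S]
[S] ⇒ [{P}]   [S ::= { P }]
[{P}] ⇒ [{[P]}]   [P ::= [ P ]]
[{[P]}] ⇒ [{[[P]]}]   [P ::= [ P ]]
[{[[P]]}] ⇒ [{[[S]]}]   [P ::= S]
[{[[S]]}] ⇒ [{[[{}]]}]   [S ::= { }]

P ⇒ [P] ⇒ [S] ⇒ [{P}] ⇒ [{[P]}] ⇒ [{[[P]]}] ⇒ [{[[S]]}] ⇒ [{[[{}]]}]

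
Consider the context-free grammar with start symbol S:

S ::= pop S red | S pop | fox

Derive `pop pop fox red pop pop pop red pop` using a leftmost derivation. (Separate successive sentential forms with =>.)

S => S pop   [S ::= S pop]
S pop => pop S red pop   [S ::= pop S red]
pop S red pop => pop S pop red pop   [S ::= S pop]
pop S pop red pop => pop S pop pop red pop   [S ::= S pop]
pop S pop pop red pop => pop S pop pop pop red pop   [S ::= S pop]
pop S pop pop pop red pop => pop pop S red pop pop pop red pop   [S ::= pop S red]
pop pop S red pop pop pop red pop => pop pop fox red pop pop pop red pop   [S ::= fox]

S => S pop => pop S red pop => pop S pop red pop => pop S pop pop red pop => pop S pop pop pop red pop => pop pop S red pop pop pop red pop => pop pop fox red pop pop pop red pop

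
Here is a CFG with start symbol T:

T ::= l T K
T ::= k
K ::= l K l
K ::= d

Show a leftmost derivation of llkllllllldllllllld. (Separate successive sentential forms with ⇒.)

T ⇒ lTK   [T ::= l T K]
lTK ⇒ llTKK   [T ::= l T K]
llTKK ⇒ llkKK   [T ::= k]
llkKK ⇒ llklKlK   [K ::= l K l]
llklKlK ⇒ llkllKllK   [K ::= l K l]
llkllKllK ⇒ llklllKlllK   [K ::= l K l]
llklllKlllK ⇒ llkllllKllllK   [K ::= l K l]
llkllllKllllK ⇒ llklllllKlllllK   [K ::= l K l]
llklllllKlllllK ⇒ llkllllllKllllllK   [K ::= l K l]
llkllllllKllllllK ⇒ llklllllllKlllllllK   [K ::= l K l]
llklllllllKlllllllK ⇒ llkllllllldlllllllK   [K ::= d]
llkllllllldlllllllK ⇒ llkllllllldllllllld   [K ::= d]

T ⇒ lTK ⇒ llTKK ⇒ llkKK ⇒ llklKlK ⇒ llkllKllK ⇒ llklllKlllK ⇒ llkllllKllllK ⇒ llklllllKlllllK ⇒ llkllllllKllllllK ⇒ llklllllllKlllllllK ⇒ llkllllllldlllllllK ⇒ llkllllllldllllllld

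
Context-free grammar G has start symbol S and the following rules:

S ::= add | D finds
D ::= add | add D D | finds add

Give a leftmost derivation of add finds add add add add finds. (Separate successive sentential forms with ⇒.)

S ⇒ D finds ⇒ add D D finds ⇒ add finds add D finds ⇒ add finds add add D D finds ⇒ add finds add add add D finds ⇒ add finds add add add add finds

S ⇒ D finds   [S ::= D finds]
D finds ⇒ add D D finds   [D ::= add D D]
add D D finds ⇒ add finds add D finds   [D ::= finds add]
add finds add D finds ⇒ add finds add add D D finds   [D ::= add D D]
add finds add add D D finds ⇒ add finds add add add D finds   [D ::= add]
add finds add add add D finds ⇒ add finds add add add add finds   [D ::= add]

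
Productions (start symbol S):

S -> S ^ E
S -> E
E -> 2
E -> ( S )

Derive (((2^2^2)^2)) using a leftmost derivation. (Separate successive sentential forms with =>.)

S => E   [S -> E]
E => (S)   [E -> ( S )]
(S) => (E)   [S -> E]
(E) => ((S))   [E -> ( S )]
((S)) => ((S^E))   [S -> S ^ E]
((S^E)) => ((E^E))   [S -> E]
((E^E)) => (((S)^E))   [E -> ( S )]
(((S)^E)) => (((S^E)^E))   [S -> S ^ E]
(((S^E)^E)) => (((S^E^E)^E))   [S -> S ^ E]
(((S^E^E)^E)) => (((E^E^E)^E))   [S -> E]
(((E^E^E)^E)) => (((2^E^E)^E))   [E -> 2]
(((2^E^E)^E)) => (((2^2^E)^E))   [E -> 2]
(((2^2^E)^E)) => (((2^2^2)^E))   [E -> 2]
(((2^2^2)^E)) => (((2^2^2)^2))   [E -> 2]

S => E => (S) => (E) => ((S)) => ((S^E)) => ((E^E)) => (((S)^E)) => (((S^E)^E)) => (((S^E^E)^E)) => (((E^E^E)^E)) => (((2^E^E)^E)) => (((2^2^E)^E)) => (((2^2^2)^E)) => (((2^2^2)^2))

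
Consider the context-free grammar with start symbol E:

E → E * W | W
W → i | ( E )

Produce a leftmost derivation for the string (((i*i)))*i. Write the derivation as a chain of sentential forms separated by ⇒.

E ⇒ E*W ⇒ W*W ⇒ (E)*W ⇒ (W)*W ⇒ ((E))*W ⇒ ((W))*W ⇒ (((E)))*W ⇒ (((E*W)))*W ⇒ (((W*W)))*W ⇒ (((i*W)))*W ⇒ (((i*i)))*W ⇒ (((i*i)))*i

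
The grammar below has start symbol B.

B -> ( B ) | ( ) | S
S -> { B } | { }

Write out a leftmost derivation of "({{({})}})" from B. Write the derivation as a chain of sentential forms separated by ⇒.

B ⇒ (B) ⇒ (S) ⇒ ({B}) ⇒ ({S}) ⇒ ({{B}}) ⇒ ({{(B)}}) ⇒ ({{(S)}}) ⇒ ({{({})}})

B ⇒ (B)   [B -> ( B )]
(B) ⇒ (S)   [B -> S]
(S) ⇒ ({B})   [S -> { B }]
({B}) ⇒ ({S})   [B -> S]
({S}) ⇒ ({{B}})   [S -> { B }]
({{B}}) ⇒ ({{(B)}})   [B -> ( B )]
({{(B)}}) ⇒ ({{(S)}})   [B -> S]
({{(S)}}) ⇒ ({{({})}})   [S -> { }]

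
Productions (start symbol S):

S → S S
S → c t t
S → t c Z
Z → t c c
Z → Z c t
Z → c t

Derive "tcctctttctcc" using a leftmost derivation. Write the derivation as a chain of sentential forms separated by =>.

S => SS => tcZS => tcctS => tcctSS => tcctcttS => tcctctttcZ => tcctctttctcc

S => SS   [S → S S]
SS => tcZS   [S → t c Z]
tcZS => tcctS   [Z → c t]
tcctS => tcctSS   [S → S S]
tcctSS => tcctcttS   [S → c t t]
tcctcttS => tcctctttcZ   [S → t c Z]
tcctctttcZ => tcctctttctcc   [Z → t c c]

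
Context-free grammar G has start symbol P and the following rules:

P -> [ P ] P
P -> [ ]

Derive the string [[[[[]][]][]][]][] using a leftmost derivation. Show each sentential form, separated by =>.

P=>[P]P=>[[P]P]P=>[[[P]P]P]P=>[[[[P]P]P]P]P=>[[[[[]]P]P]P]P=>[[[[[]][]]P]P]P=>[[[[[]][]][]]P]P=>[[[[[]][]][]][]]P=>[[[[[]][]][]][]][]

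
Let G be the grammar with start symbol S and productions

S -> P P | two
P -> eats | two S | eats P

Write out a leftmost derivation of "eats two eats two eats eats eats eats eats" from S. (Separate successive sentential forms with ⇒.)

S ⇒ P P ⇒ eats P ⇒ eats two S ⇒ eats two P P ⇒ eats two eats P P ⇒ eats two eats two S P ⇒ eats two eats two P P P ⇒ eats two eats two eats P P P ⇒ eats two eats two eats eats P P P ⇒ eats two eats two eats eats eats P P ⇒ eats two eats two eats eats eats eats P ⇒ eats two eats two eats eats eats eats eats

S ⇒ P P   [S -> P P]
P P ⇒ eats P   [P -> eats]
eats P ⇒ eats two S   [P -> two S]
eats two S ⇒ eats two P P   [S -> P P]
eats two P P ⇒ eats two eats P P   [P -> eats P]
eats two eats P P ⇒ eats two eats two S P   [P -> two S]
eats two eats two S P ⇒ eats two eats two P P P   [S -> P P]
eats two eats two P P P ⇒ eats two eats two eats P P P   [P -> eats P]
eats two eats two eats P P P ⇒ eats two eats two eats eats P P P   [P -> eats P]
eats two eats two eats eats P P P ⇒ eats two eats two eats eats eats P P   [P -> eats]
eats two eats two eats eats eats P P ⇒ eats two eats two eats eats eats eats P   [P -> eats]
eats two eats two eats eats eats eats P ⇒ eats two eats two eats eats eats eats eats   [P -> eats]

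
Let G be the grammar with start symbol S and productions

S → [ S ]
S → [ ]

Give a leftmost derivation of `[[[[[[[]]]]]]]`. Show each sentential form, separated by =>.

S => [S]   [S → [ S ]]
[S] => [[S]]   [S → [ S ]]
[[S]] => [[[S]]]   [S → [ S ]]
[[[S]]] => [[[[S]]]]   [S → [ S ]]
[[[[S]]]] => [[[[[S]]]]]   [S → [ S ]]
[[[[[S]]]]] => [[[[[[S]]]]]]   [S → [ S ]]
[[[[[[S]]]]]] => [[[[[[[]]]]]]]   [S → [ ]]

S => [S] => [[S]] => [[[S]]] => [[[[S]]]] => [[[[[S]]]]] => [[[[[[S]]]]]] => [[[[[[[]]]]]]]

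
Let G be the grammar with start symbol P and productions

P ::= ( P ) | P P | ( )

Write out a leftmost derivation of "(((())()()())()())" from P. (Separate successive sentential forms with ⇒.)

P ⇒ (P)   [P ::= ( P )]
(P) ⇒ (PP)   [P ::= P P]
(PP) ⇒ (PPP)   [P ::= P P]
(PPP) ⇒ ((P)PP)   [P ::= ( P )]
((P)PP) ⇒ ((PP)PP)   [P ::= P P]
((PP)PP) ⇒ (((P)P)PP)   [P ::= ( P )]
(((P)P)PP) ⇒ (((())P)PP)   [P ::= ( )]
(((())P)PP) ⇒ (((())PP)PP)   [P ::= P P]
(((())PP)PP) ⇒ (((())PPP)PP)   [P ::= P P]
(((())PPP)PP) ⇒ (((())()PP)PP)   [P ::= ( )]
(((())()PP)PP) ⇒ (((())()()P)PP)   [P ::= ( )]
(((())()()P)PP) ⇒ (((())()()())PP)   [P ::= ( )]
(((())()()())PP) ⇒ (((())()()())()P)   [P ::= ( )]
(((())()()())()P) ⇒ (((())()()())()())   [P ::= ( )]

P⇒(P)⇒(PP)⇒(PPP)⇒((P)PP)⇒((PP)PP)⇒(((P)P)PP)⇒(((())P)PP)⇒(((())PP)PP)⇒(((())PPP)PP)⇒(((())()PP)PP)⇒(((())()()P)PP)⇒(((())()()())PP)⇒(((())()()())()P)⇒(((())()()())()())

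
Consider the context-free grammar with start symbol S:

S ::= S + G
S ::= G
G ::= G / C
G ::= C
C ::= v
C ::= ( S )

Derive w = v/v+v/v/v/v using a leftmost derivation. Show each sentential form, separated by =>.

S => S+G   [S ::= S + G]
S+G => G+G   [S ::= G]
G+G => G/C+G   [G ::= G / C]
G/C+G => C/C+G   [G ::= C]
C/C+G => v/C+G   [C ::= v]
v/C+G => v/v+G   [C ::= v]
v/v+G => v/v+G/C   [G ::= G / C]
v/v+G/C => v/v+G/C/C   [G ::= G / C]
v/v+G/C/C => v/v+G/C/C/C   [G ::= G / C]
v/v+G/C/C/C => v/v+C/C/C/C   [G ::= C]
v/v+C/C/C/C => v/v+v/C/C/C   [C ::= v]
v/v+v/C/C/C => v/v+v/v/C/C   [C ::= v]
v/v+v/v/C/C => v/v+v/v/v/C   [C ::= v]
v/v+v/v/v/C => v/v+v/v/v/v   [C ::= v]

S => S+G => G+G => G/C+G => C/C+G => v/C+G => v/v+G => v/v+G/C => v/v+G/C/C => v/v+G/C/C/C => v/v+C/C/C/C => v/v+v/C/C/C => v/v+v/v/C/C => v/v+v/v/v/C => v/v+v/v/v/v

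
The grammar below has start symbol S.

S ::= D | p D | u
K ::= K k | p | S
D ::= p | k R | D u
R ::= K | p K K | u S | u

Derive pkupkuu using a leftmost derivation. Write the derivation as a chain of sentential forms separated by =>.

S => pD => pDu => pkRu => pkuSu => pkupDu => pkupkRu => pkupkuu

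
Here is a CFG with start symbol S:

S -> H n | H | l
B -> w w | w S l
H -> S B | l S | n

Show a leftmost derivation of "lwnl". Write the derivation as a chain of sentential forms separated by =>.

S => H   [S -> H]
H => SB   [H -> S B]
SB => lB   [S -> l]
lB => lwSl   [B -> w S l]
lwSl => lwHl   [S -> H]
lwHl => lwnl   [H -> n]

S => H => SB => lB => lwSl => lwHl => lwnl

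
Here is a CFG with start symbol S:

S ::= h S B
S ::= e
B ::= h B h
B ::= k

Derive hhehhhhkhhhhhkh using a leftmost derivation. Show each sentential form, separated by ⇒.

S ⇒ hSB ⇒ hhSBB ⇒ hheBB ⇒ hhehBhB ⇒ hhehhBhhB ⇒ hhehhhBhhhB ⇒ hhehhhhBhhhhB ⇒ hhehhhhkhhhhB ⇒ hhehhhhkhhhhhBh ⇒ hhehhhhkhhhhhkh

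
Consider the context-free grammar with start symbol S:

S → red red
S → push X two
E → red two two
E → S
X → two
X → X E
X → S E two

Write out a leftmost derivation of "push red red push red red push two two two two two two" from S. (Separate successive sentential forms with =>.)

S => push X two => push S E two two => push red red E two two => push red red S two two => push red red push X two two two => push red red push S E two two two two => push red red push red red E two two two two => push red red push red red S two two two two => push red red push red red push X two two two two two => push red red push red red push two two two two two two

S => push X two   [S → push X two]
push X two => push S E two two   [X → S E two]
push S E two two => push red red E two two   [S → red red]
push red red E two two => push red red S two two   [E → S]
push red red S two two => push red red push X two two two   [S → push X two]
push red red push X two two two => push red red push S E two two two two   [X → S E two]
push red red push S E two two two two => push red red push red red E two two two two   [S → red red]
push red red push red red E two two two two => push red red push red red S two two two two   [E → S]
push red red push red red S two two two two => push red red push red red push X two two two two two   [S → push X two]
push red red push red red push X two two two two two => push red red push red red push two two two two two two   [X → two]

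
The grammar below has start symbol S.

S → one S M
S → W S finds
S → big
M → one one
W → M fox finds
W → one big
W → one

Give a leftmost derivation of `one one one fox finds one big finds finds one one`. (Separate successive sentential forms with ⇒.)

S ⇒ one S M ⇒ one W S finds M ⇒ one M fox finds S finds M ⇒ one one one fox finds S finds M ⇒ one one one fox finds W S finds finds M ⇒ one one one fox finds one S finds finds M ⇒ one one one fox finds one big finds finds M ⇒ one one one fox finds one big finds finds one one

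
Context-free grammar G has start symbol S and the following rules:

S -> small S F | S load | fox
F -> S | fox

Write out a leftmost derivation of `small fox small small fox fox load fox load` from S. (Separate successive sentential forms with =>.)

S => small S F   [S -> small S F]
small S F => small fox F   [S -> fox]
small fox F => small fox S   [F -> S]
small fox S => small fox S load   [S -> S load]
small fox S load => small fox small S F load   [S -> small S F]
small fox small S F load => small fox small S load F load   [S -> S load]
small fox small S load F load => small fox small small S F load F load   [S -> small S F]
small fox small small S F load F load => small fox small small fox F load F load   [S -> fox]
small fox small small fox F load F load => small fox small small fox fox load F load   [F -> fox]
small fox small small fox fox load F load => small fox small small fox fox load fox load   [F -> fox]

S => small S F => small fox F => small fox S => small fox S load => small fox small S F load => small fox small S load F load => small fox small small S F load F load => small fox small small fox F load F load => small fox small small fox fox load F load => small fox small small fox fox load fox load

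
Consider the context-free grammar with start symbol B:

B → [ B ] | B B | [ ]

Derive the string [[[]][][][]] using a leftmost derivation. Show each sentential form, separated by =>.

B => [B] => [BB] => [[B]B] => [[[]]B] => [[[]]BB] => [[[]][]B] => [[[]][]BB] => [[[]][][]B] => [[[]][][][]]

B => [B]   [B → [ B ]]
[B] => [BB]   [B → B B]
[BB] => [[B]B]   [B → [ B ]]
[[B]B] => [[[]]B]   [B → [ ]]
[[[]]B] => [[[]]BB]   [B → B B]
[[[]]BB] => [[[]][]B]   [B → [ ]]
[[[]][]B] => [[[]][]BB]   [B → B B]
[[[]][]BB] => [[[]][][]B]   [B → [ ]]
[[[]][][]B] => [[[]][][][]]   [B → [ ]]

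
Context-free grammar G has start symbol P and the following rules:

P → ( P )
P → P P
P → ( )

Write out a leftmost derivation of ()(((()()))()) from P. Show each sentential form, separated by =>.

P => PP => ()P => ()(P) => ()(PP) => ()((P)P) => ()(((P))P) => ()(((PP))P) => ()(((()P))P) => ()(((()()))P) => ()(((()()))())

P => PP   [P → P P]
PP => ()P   [P → ( )]
()P => ()(P)   [P → ( P )]
()(P) => ()(PP)   [P → P P]
()(PP) => ()((P)P)   [P → ( P )]
()((P)P) => ()(((P))P)   [P → ( P )]
()(((P))P) => ()(((PP))P)   [P → P P]
()(((PP))P) => ()(((()P))P)   [P → ( )]
()(((()P))P) => ()(((()()))P)   [P → ( )]
()(((()()))P) => ()(((()()))())   [P → ( )]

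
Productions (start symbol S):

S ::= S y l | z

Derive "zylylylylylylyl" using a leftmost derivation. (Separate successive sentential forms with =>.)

S => Syl   [S ::= S y l]
Syl => Sylyl   [S ::= S y l]
Sylyl => Sylylyl   [S ::= S y l]
Sylylyl => Sylylylyl   [S ::= S y l]
Sylylylyl => Sylylylylyl   [S ::= S y l]
Sylylylylyl => Sylylylylylyl   [S ::= S y l]
Sylylylylylyl => Sylylylylylylyl   [S ::= S y l]
Sylylylylylylyl => zylylylylylylyl   [S ::= z]

S => Syl => Sylyl => Sylylyl => Sylylylyl => Sylylylylyl => Sylylylylylyl => Sylylylylylylyl => zylylylylylylyl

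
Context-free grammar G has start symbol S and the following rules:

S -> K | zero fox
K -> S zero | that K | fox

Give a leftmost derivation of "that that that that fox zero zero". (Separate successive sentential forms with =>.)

S => K   [S -> K]
K => that K   [K -> that K]
that K => that that K   [K -> that K]
that that K => that that that K   [K -> that K]
that that that K => that that that S zero   [K -> S zero]
that that that S zero => that that that K zero   [S -> K]
that that that K zero => that that that S zero zero   [K -> S zero]
that that that S zero zero => that that that K zero zero   [S -> K]
that that that K zero zero => that that that that K zero zero   [K -> that K]
that that that that K zero zero => that that that that fox zero zero   [K -> fox]

S => K => that K => that that K => that that that K => that that that S zero => that that that K zero => that that that S zero zero => that that that K zero zero => that that that that K zero zero => that that that that fox zero zero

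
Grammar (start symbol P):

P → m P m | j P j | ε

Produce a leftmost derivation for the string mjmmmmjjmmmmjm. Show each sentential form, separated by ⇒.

P⇒mPm⇒mjPjm⇒mjmPmjm⇒mjmmPmmjm⇒mjmmmPmmmjm⇒mjmmmmPmmmmjm⇒mjmmmmjPjmmmmjm⇒mjmmmmjjmmmmjm

P ⇒ mPm   [P → m P m]
mPm ⇒ mjPjm   [P → j P j]
mjPjm ⇒ mjmPmjm   [P → m P m]
mjmPmjm ⇒ mjmmPmmjm   [P → m P m]
mjmmPmmjm ⇒ mjmmmPmmmjm   [P → m P m]
mjmmmPmmmjm ⇒ mjmmmmPmmmmjm   [P → m P m]
mjmmmmPmmmmjm ⇒ mjmmmmjPjmmmmjm   [P → j P j]
mjmmmmjPjmmmmjm ⇒ mjmmmmjjmmmmjm   [P → ε]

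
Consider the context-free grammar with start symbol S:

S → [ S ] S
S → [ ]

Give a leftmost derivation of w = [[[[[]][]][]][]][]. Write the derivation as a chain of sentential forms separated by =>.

S => [S]S   [S → [ S ] S]
[S]S => [[S]S]S   [S → [ S ] S]
[[S]S]S => [[[S]S]S]S   [S → [ S ] S]
[[[S]S]S]S => [[[[S]S]S]S]S   [S → [ S ] S]
[[[[S]S]S]S]S => [[[[[]]S]S]S]S   [S → [ ]]
[[[[[]]S]S]S]S => [[[[[]][]]S]S]S   [S → [ ]]
[[[[[]][]]S]S]S => [[[[[]][]][]]S]S   [S → [ ]]
[[[[[]][]][]]S]S => [[[[[]][]][]][]]S   [S → [ ]]
[[[[[]][]][]][]]S => [[[[[]][]][]][]][]   [S → [ ]]

S=>[S]S=>[[S]S]S=>[[[S]S]S]S=>[[[[S]S]S]S]S=>[[[[[]]S]S]S]S=>[[[[[]][]]S]S]S=>[[[[[]][]][]]S]S=>[[[[[]][]][]][]]S=>[[[[[]][]][]][]][]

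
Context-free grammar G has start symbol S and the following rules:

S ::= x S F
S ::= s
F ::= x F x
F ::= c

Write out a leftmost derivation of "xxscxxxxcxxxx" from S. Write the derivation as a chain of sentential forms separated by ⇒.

S ⇒ xSF   [S ::= x S F]
xSF ⇒ xxSFF   [S ::= x S F]
xxSFF ⇒ xxsFF   [S ::= s]
xxsFF ⇒ xxscF   [F ::= c]
xxscF ⇒ xxscxFx   [F ::= x F x]
xxscxFx ⇒ xxscxxFxx   [F ::= x F x]
xxscxxFxx ⇒ xxscxxxFxxx   [F ::= x F x]
xxscxxxFxxx ⇒ xxscxxxxFxxxx   [F ::= x F x]
xxscxxxxFxxxx ⇒ xxscxxxxcxxxx   [F ::= c]

S⇒xSF⇒xxSFF⇒xxsFF⇒xxscF⇒xxscxFx⇒xxscxxFxx⇒xxscxxxFxxx⇒xxscxxxxFxxxx⇒xxscxxxxcxxxx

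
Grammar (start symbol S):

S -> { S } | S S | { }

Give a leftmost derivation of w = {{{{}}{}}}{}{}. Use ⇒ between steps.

S⇒SS⇒SSS⇒{S}SS⇒{{S}}SS⇒{{SS}}SS⇒{{{S}S}}SS⇒{{{{}}S}}SS⇒{{{{}}{}}}SS⇒{{{{}}{}}}{}S⇒{{{{}}{}}}{}{}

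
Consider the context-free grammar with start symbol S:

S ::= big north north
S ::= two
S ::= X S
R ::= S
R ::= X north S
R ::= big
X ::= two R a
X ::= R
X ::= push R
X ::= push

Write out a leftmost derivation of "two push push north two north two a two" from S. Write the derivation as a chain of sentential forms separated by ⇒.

S ⇒ X S ⇒ two R a S ⇒ two X north S a S ⇒ two push R north S a S ⇒ two push X north S north S a S ⇒ two push push north S north S a S ⇒ two push push north two north S a S ⇒ two push push north two north two a S ⇒ two push push north two north two a two

S ⇒ X S   [S ::= X S]
X S ⇒ two R a S   [X ::= two R a]
two R a S ⇒ two X north S a S   [R ::= X north S]
two X north S a S ⇒ two push R north S a S   [X ::= push R]
two push R north S a S ⇒ two push X north S north S a S   [R ::= X north S]
two push X north S north S a S ⇒ two push push north S north S a S   [X ::= push]
two push push north S north S a S ⇒ two push push north two north S a S   [S ::= two]
two push push north two north S a S ⇒ two push push north two north two a S   [S ::= two]
two push push north two north two a S ⇒ two push push north two north two a two   [S ::= two]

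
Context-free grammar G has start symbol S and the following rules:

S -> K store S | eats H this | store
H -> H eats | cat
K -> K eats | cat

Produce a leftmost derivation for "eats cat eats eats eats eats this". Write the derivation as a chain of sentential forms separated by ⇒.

S ⇒ eats H this ⇒ eats H eats this ⇒ eats H eats eats this ⇒ eats H eats eats eats this ⇒ eats H eats eats eats eats this ⇒ eats cat eats eats eats eats this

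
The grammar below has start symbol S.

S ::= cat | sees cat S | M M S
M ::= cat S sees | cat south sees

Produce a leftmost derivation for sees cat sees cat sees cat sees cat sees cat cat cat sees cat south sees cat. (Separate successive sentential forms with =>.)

S => sees cat S => sees cat sees cat S => sees cat sees cat sees cat S => sees cat sees cat sees cat sees cat S => sees cat sees cat sees cat sees cat sees cat S => sees cat sees cat sees cat sees cat sees cat M M S => sees cat sees cat sees cat sees cat sees cat cat S sees M S => sees cat sees cat sees cat sees cat sees cat cat cat sees M S => sees cat sees cat sees cat sees cat sees cat cat cat sees cat south sees S => sees cat sees cat sees cat sees cat sees cat cat cat sees cat south sees cat

S => sees cat S   [S ::= sees cat S]
sees cat S => sees cat sees cat S   [S ::= sees cat S]
sees cat sees cat S => sees cat sees cat sees cat S   [S ::= sees cat S]
sees cat sees cat sees cat S => sees cat sees cat sees cat sees cat S   [S ::= sees cat S]
sees cat sees cat sees cat sees cat S => sees cat sees cat sees cat sees cat sees cat S   [S ::= sees cat S]
sees cat sees cat sees cat sees cat sees cat S => sees cat sees cat sees cat sees cat sees cat M M S   [S ::= M M S]
sees cat sees cat sees cat sees cat sees cat M M S => sees cat sees cat sees cat sees cat sees cat cat S sees M S   [M ::= cat S sees]
sees cat sees cat sees cat sees cat sees cat cat S sees M S => sees cat sees cat sees cat sees cat sees cat cat cat sees M S   [S ::= cat]
sees cat sees cat sees cat sees cat sees cat cat cat sees M S => sees cat sees cat sees cat sees cat sees cat cat cat sees cat south sees S   [M ::= cat south sees]
sees cat sees cat sees cat sees cat sees cat cat cat sees cat south sees S => sees cat sees cat sees cat sees cat sees cat cat cat sees cat south sees cat   [S ::= cat]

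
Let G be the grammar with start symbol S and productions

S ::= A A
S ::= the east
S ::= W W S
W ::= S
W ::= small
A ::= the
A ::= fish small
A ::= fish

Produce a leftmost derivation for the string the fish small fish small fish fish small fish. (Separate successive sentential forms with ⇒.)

S ⇒ W W S ⇒ S W S ⇒ A A W S ⇒ the A W S ⇒ the fish small W S ⇒ the fish small S S ⇒ the fish small A A S ⇒ the fish small fish small A S ⇒ the fish small fish small fish S ⇒ the fish small fish small fish A A ⇒ the fish small fish small fish fish small A ⇒ the fish small fish small fish fish small fish

S ⇒ W W S   [S ::= W W S]
W W S ⇒ S W S   [W ::= S]
S W S ⇒ A A W S   [S ::= A A]
A A W S ⇒ the A W S   [A ::= the]
the A W S ⇒ the fish small W S   [A ::= fish small]
the fish small W S ⇒ the fish small S S   [W ::= S]
the fish small S S ⇒ the fish small A A S   [S ::= A A]
the fish small A A S ⇒ the fish small fish small A S   [A ::= fish small]
the fish small fish small A S ⇒ the fish small fish small fish S   [A ::= fish]
the fish small fish small fish S ⇒ the fish small fish small fish A A   [S ::= A A]
the fish small fish small fish A A ⇒ the fish small fish small fish fish small A   [A ::= fish small]
the fish small fish small fish fish small A ⇒ the fish small fish small fish fish small fish   [A ::= fish]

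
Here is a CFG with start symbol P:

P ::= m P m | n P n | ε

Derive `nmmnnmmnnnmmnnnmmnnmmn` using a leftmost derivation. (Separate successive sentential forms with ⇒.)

P⇒nPn⇒nmPmn⇒nmmPmmn⇒nmmnPnmmn⇒nmmnnPnnmmn⇒nmmnnmPmnnmmn⇒nmmnnmmPmmnnmmn⇒nmmnnmmnPnmmnnmmn⇒nmmnnmmnnPnnmmnnmmn⇒nmmnnmmnnnPnnnmmnnmmn⇒nmmnnmmnnnmPmnnnmmnnmmn⇒nmmnnmmnnnmmnnnmmnnmmn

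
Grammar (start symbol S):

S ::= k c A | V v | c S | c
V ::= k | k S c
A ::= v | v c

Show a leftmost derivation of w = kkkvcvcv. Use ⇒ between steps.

S ⇒ Vv   [S ::= V v]
Vv ⇒ kScv   [V ::= k S c]
kScv ⇒ kVvcv   [S ::= V v]
kVvcv ⇒ kkScvcv   [V ::= k S c]
kkScvcv ⇒ kkVvcvcv   [S ::= V v]
kkVvcvcv ⇒ kkkvcvcv   [V ::= k]

S ⇒ Vv ⇒ kScv ⇒ kVvcv ⇒ kkScvcv ⇒ kkVvcvcv ⇒ kkkvcvcv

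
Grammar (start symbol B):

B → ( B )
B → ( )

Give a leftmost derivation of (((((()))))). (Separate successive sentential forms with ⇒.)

B ⇒ (B) ⇒ ((B)) ⇒ (((B))) ⇒ ((((B)))) ⇒ (((((B))))) ⇒ (((((())))))

B ⇒ (B)   [B → ( B )]
(B) ⇒ ((B))   [B → ( B )]
((B)) ⇒ (((B)))   [B → ( B )]
(((B))) ⇒ ((((B))))   [B → ( B )]
((((B)))) ⇒ (((((B)))))   [B → ( B )]
(((((B))))) ⇒ (((((())))))   [B → ( )]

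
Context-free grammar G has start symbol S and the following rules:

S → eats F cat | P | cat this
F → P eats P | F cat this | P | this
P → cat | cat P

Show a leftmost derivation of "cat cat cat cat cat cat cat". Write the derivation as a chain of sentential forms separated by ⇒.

S ⇒ P ⇒ cat P ⇒ cat cat P ⇒ cat cat cat P ⇒ cat cat cat cat P ⇒ cat cat cat cat cat P ⇒ cat cat cat cat cat cat P ⇒ cat cat cat cat cat cat cat

S ⇒ P   [S → P]
P ⇒ cat P   [P → cat P]
cat P ⇒ cat cat P   [P → cat P]
cat cat P ⇒ cat cat cat P   [P → cat P]
cat cat cat P ⇒ cat cat cat cat P   [P → cat P]
cat cat cat cat P ⇒ cat cat cat cat cat P   [P → cat P]
cat cat cat cat cat P ⇒ cat cat cat cat cat cat P   [P → cat P]
cat cat cat cat cat cat P ⇒ cat cat cat cat cat cat cat   [P → cat]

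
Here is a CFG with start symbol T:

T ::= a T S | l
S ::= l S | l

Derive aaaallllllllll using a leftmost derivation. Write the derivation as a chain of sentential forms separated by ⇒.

T ⇒ aTS ⇒ aaTSS ⇒ aaaTSSS ⇒ aaaaTSSSS ⇒ aaaalSSSS ⇒ aaaallSSSS ⇒ aaaalllSSS ⇒ aaaallllSSS ⇒ aaaalllllSSS ⇒ aaaallllllSSS ⇒ aaaalllllllSS ⇒ aaaallllllllSS ⇒ aaaalllllllllS ⇒ aaaallllllllll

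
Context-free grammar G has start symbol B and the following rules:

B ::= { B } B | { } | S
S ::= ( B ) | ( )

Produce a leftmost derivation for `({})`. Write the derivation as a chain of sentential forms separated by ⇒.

B⇒S⇒(B)⇒({})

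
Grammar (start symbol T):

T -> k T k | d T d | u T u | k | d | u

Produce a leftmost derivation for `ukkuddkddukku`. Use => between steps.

T => uTu => ukTku => ukkTkku => ukkuTukku => ukkudTdukku => ukkuddTddukku => ukkuddkddukku

T => uTu   [T -> u T u]
uTu => ukTku   [T -> k T k]
ukTku => ukkTkku   [T -> k T k]
ukkTkku => ukkuTukku   [T -> u T u]
ukkuTukku => ukkudTdukku   [T -> d T d]
ukkudTdukku => ukkuddTddukku   [T -> d T d]
ukkuddTddukku => ukkuddkddukku   [T -> k]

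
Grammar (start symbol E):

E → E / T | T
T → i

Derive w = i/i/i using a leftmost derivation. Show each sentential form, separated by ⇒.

E ⇒ E/T ⇒ E/T/T ⇒ T/T/T ⇒ i/T/T ⇒ i/i/T ⇒ i/i/i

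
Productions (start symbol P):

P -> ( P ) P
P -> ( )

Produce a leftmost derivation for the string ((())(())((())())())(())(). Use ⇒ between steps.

P ⇒ (P)P   [P -> ( P ) P]
(P)P ⇒ ((P)P)P   [P -> ( P ) P]
((P)P)P ⇒ ((())P)P   [P -> ( )]
((())P)P ⇒ ((())(P)P)P   [P -> ( P ) P]
((())(P)P)P ⇒ ((())(())P)P   [P -> ( )]
((())(())P)P ⇒ ((())(())(P)P)P   [P -> ( P ) P]
((())(())(P)P)P ⇒ ((())(())((P)P)P)P   [P -> ( P ) P]
((())(())((P)P)P)P ⇒ ((())(())((())P)P)P   [P -> ( )]
((())(())((())P)P)P ⇒ ((())(())((())())P)P   [P -> ( )]
((())(())((())())P)P ⇒ ((())(())((())())())P   [P -> ( )]
((())(())((())())())P ⇒ ((())(())((())())())(P)P   [P -> ( P ) P]
((())(())((())())())(P)P ⇒ ((())(())((())())())(())P   [P -> ( )]
((())(())((())())())(())P ⇒ ((())(())((())())())(())()   [P -> ( )]

P ⇒ (P)P ⇒ ((P)P)P ⇒ ((())P)P ⇒ ((())(P)P)P ⇒ ((())(())P)P ⇒ ((())(())(P)P)P ⇒ ((())(())((P)P)P)P ⇒ ((())(())((())P)P)P ⇒ ((())(())((())())P)P ⇒ ((())(())((())())())P ⇒ ((())(())((())())())(P)P ⇒ ((())(())((())())())(())P ⇒ ((())(())((())())())(())()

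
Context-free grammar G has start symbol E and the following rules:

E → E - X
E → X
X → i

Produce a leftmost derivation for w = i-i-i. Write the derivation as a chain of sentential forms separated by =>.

E => E-X   [E → E - X]
E-X => E-X-X   [E → E - X]
E-X-X => X-X-X   [E → X]
X-X-X => i-X-X   [X → i]
i-X-X => i-i-X   [X → i]
i-i-X => i-i-i   [X → i]

E=>E-X=>E-X-X=>X-X-X=>i-X-X=>i-i-X=>i-i-i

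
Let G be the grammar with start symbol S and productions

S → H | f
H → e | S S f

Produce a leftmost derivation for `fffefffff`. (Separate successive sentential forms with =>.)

S => H   [S → H]
H => SSf   [H → S S f]
SSf => HSf   [S → H]
HSf => SSfSf   [H → S S f]
SSfSf => fSfSf   [S → f]
fSfSf => fHfSf   [S → H]
fHfSf => fSSffSf   [H → S S f]
fSSffSf => ffSffSf   [S → f]
ffSffSf => ffHffSf   [S → H]
ffHffSf => ffSSfffSf   [H → S S f]
ffSSfffSf => fffSfffSf   [S → f]
fffSfffSf => fffHfffSf   [S → H]
fffHfffSf => fffefffSf   [H → e]
fffefffSf => fffefffff   [S → f]

S=>H=>SSf=>HSf=>SSfSf=>fSfSf=>fHfSf=>fSSffSf=>ffSffSf=>ffHffSf=>ffSSfffSf=>fffSfffSf=>fffHfffSf=>fffefffSf=>fffefffff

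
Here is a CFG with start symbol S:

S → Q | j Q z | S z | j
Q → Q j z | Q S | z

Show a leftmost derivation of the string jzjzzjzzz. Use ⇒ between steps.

S⇒Sz⇒jQzz⇒jQjzzz⇒jQSjzzz⇒jQjzSjzzz⇒jzjzSjzzz⇒jzjzQjzzz⇒jzjzzjzzz

S ⇒ Sz   [S → S z]
Sz ⇒ jQzz   [S → j Q z]
jQzz ⇒ jQjzzz   [Q → Q j z]
jQjzzz ⇒ jQSjzzz   [Q → Q S]
jQSjzzz ⇒ jQjzSjzzz   [Q → Q j z]
jQjzSjzzz ⇒ jzjzSjzzz   [Q → z]
jzjzSjzzz ⇒ jzjzQjzzz   [S → Q]
jzjzQjzzz ⇒ jzjzzjzzz   [Q → z]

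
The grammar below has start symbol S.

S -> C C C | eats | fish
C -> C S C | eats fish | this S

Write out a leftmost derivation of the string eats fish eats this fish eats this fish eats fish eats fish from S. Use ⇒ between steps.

S ⇒ C C C   [S -> C C C]
C C C ⇒ C S C C C   [C -> C S C]
C S C C C ⇒ eats fish S C C C   [C -> eats fish]
eats fish S C C C ⇒ eats fish eats C C C   [S -> eats]
eats fish eats C C C ⇒ eats fish eats C S C C C   [C -> C S C]
eats fish eats C S C C C ⇒ eats fish eats this S S C C C   [C -> this S]
eats fish eats this S S C C C ⇒ eats fish eats this fish S C C C   [S -> fish]
eats fish eats this fish S C C C ⇒ eats fish eats this fish eats C C C   [S -> eats]
eats fish eats this fish eats C C C ⇒ eats fish eats this fish eats this S C C   [C -> this S]
eats fish eats this fish eats this S C C ⇒ eats fish eats this fish eats this fish C C   [S -> fish]
eats fish eats this fish eats this fish C C ⇒ eats fish eats this fish eats this fish eats fish C   [C -> eats fish]
eats fish eats this fish eats this fish eats fish C ⇒ eats fish eats this fish eats this fish eats fish eats fish   [C -> eats fish]

S ⇒ C C C ⇒ C S C C C ⇒ eats fish S C C C ⇒ eats fish eats C C C ⇒ eats fish eats C S C C C ⇒ eats fish eats this S S C C C ⇒ eats fish eats this fish S C C C ⇒ eats fish eats this fish eats C C C ⇒ eats fish eats this fish eats this S C C ⇒ eats fish eats this fish eats this fish C C ⇒ eats fish eats this fish eats this fish eats fish C ⇒ eats fish eats this fish eats this fish eats fish eats fish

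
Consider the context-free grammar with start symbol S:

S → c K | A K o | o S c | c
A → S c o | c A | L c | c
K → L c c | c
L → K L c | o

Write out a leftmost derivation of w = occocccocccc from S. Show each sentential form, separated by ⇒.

S ⇒ oSc   [S → o S c]
oSc ⇒ ocKc   [S → c K]
ocKc ⇒ ocLccc   [K → L c c]
ocLccc ⇒ ocKLcccc   [L → K L c]
ocKLcccc ⇒ ocLccLcccc   [K → L c c]
ocLccLcccc ⇒ ocKLcccLcccc   [L → K L c]
ocKLcccLcccc ⇒ occLcccLcccc   [K → c]
occLcccLcccc ⇒ occocccLcccc   [L → o]
occocccLcccc ⇒ occocccocccc   [L → o]

S⇒oSc⇒ocKc⇒ocLccc⇒ocKLcccc⇒ocLccLcccc⇒ocKLcccLcccc⇒occLcccLcccc⇒occocccLcccc⇒occocccocccc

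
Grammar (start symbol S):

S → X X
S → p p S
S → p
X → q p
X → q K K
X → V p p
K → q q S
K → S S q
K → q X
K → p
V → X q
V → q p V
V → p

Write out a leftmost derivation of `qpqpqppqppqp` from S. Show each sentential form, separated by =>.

S => XX   [S → X X]
XX => VppX   [X → V p p]
VppX => qpVppX   [V → q p V]
qpVppX => qpqpVppX   [V → q p V]
qpqpVppX => qpqpXqppX   [V → X q]
qpqpXqppX => qpqpqKKqppX   [X → q K K]
qpqpqKKqppX => qpqpqpKqppX   [K → p]
qpqpqpKqppX => qpqpqppqppX   [K → p]
qpqpqppqppX => qpqpqppqppqp   [X → q p]

S => XX => VppX => qpVppX => qpqpVppX => qpqpXqppX => qpqpqKKqppX => qpqpqpKqppX => qpqpqppqppX => qpqpqppqppqp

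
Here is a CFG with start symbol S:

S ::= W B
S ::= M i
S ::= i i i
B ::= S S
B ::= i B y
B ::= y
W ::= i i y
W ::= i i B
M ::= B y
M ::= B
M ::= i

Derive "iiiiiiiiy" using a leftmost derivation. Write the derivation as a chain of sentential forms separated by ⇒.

S ⇒ WB   [S ::= W B]
WB ⇒ iiBB   [W ::= i i B]
iiBB ⇒ iiSSB   [B ::= S S]
iiSSB ⇒ iiiiiSB   [S ::= i i i]
iiiiiSB ⇒ iiiiiiiiB   [S ::= i i i]
iiiiiiiiB ⇒ iiiiiiiiy   [B ::= y]

S ⇒ WB ⇒ iiBB ⇒ iiSSB ⇒ iiiiiSB ⇒ iiiiiiiiB ⇒ iiiiiiiiy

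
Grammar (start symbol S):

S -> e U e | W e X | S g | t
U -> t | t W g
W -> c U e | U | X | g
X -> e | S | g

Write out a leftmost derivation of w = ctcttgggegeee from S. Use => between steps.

S=>WeX=>cUeeX=>ctWgeeX=>ctcUegeeX=>ctctWgegeeX=>ctctUgegeeX=>ctcttWggegeeX=>ctcttgggegeeX=>ctcttgggegeee

S => WeX   [S -> W e X]
WeX => cUeeX   [W -> c U e]
cUeeX => ctWgeeX   [U -> t W g]
ctWgeeX => ctcUegeeX   [W -> c U e]
ctcUegeeX => ctctWgegeeX   [U -> t W g]
ctctWgegeeX => ctctUgegeeX   [W -> U]
ctctUgegeeX => ctcttWggegeeX   [U -> t W g]
ctcttWggegeeX => ctcttgggegeeX   [W -> g]
ctcttgggegeeX => ctcttgggegeee   [X -> e]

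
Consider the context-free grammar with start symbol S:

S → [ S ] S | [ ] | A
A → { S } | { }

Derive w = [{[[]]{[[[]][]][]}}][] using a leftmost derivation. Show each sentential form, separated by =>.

S => [S]S => [A]S => [{S}]S => [{[S]S}]S => [{[[]]S}]S => [{[[]]A}]S => [{[[]]{S}}]S => [{[[]]{[S]S}}]S => [{[[]]{[[S]S]S}}]S => [{[[]]{[[[]]S]S}}]S => [{[[]]{[[[]][]]S}}]S => [{[[]]{[[[]][]][]}}]S => [{[[]]{[[[]][]][]}}][]

S => [S]S   [S → [ S ] S]
[S]S => [A]S   [S → A]
[A]S => [{S}]S   [A → { S }]
[{S}]S => [{[S]S}]S   [S → [ S ] S]
[{[S]S}]S => [{[[]]S}]S   [S → [ ]]
[{[[]]S}]S => [{[[]]A}]S   [S → A]
[{[[]]A}]S => [{[[]]{S}}]S   [A → { S }]
[{[[]]{S}}]S => [{[[]]{[S]S}}]S   [S → [ S ] S]
[{[[]]{[S]S}}]S => [{[[]]{[[S]S]S}}]S   [S → [ S ] S]
[{[[]]{[[S]S]S}}]S => [{[[]]{[[[]]S]S}}]S   [S → [ ]]
[{[[]]{[[[]]S]S}}]S => [{[[]]{[[[]][]]S}}]S   [S → [ ]]
[{[[]]{[[[]][]]S}}]S => [{[[]]{[[[]][]][]}}]S   [S → [ ]]
[{[[]]{[[[]][]][]}}]S => [{[[]]{[[[]][]][]}}][]   [S → [ ]]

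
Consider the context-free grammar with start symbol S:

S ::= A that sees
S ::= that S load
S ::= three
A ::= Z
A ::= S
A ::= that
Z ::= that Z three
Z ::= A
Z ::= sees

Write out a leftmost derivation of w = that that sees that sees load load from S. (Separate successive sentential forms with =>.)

S => that S load   [S ::= that S load]
that S load => that that S load load   [S ::= that S load]
that that S load load => that that A that sees load load   [S ::= A that sees]
that that A that sees load load => that that Z that sees load load   [A ::= Z]
that that Z that sees load load => that that sees that sees load load   [Z ::= sees]

S => that S load => that that S load load => that that A that sees load load => that that Z that sees load load => that that sees that sees load load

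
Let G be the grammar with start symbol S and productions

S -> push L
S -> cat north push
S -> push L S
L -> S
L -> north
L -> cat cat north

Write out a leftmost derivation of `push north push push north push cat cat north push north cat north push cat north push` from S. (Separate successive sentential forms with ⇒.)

S ⇒ push L S ⇒ push north S ⇒ push north push L S ⇒ push north push S S ⇒ push north push push L S S ⇒ push north push push north S S ⇒ push north push push north push L S S ⇒ push north push push north push cat cat north S S ⇒ push north push push north push cat cat north push L S S ⇒ push north push push north push cat cat north push north S S ⇒ push north push push north push cat cat north push north cat north push S ⇒ push north push push north push cat cat north push north cat north push cat north push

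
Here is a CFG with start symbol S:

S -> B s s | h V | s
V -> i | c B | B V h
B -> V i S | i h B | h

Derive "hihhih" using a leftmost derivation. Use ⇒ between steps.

S ⇒ hV ⇒ hBVh ⇒ hihBVh ⇒ hihhVh ⇒ hihhih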